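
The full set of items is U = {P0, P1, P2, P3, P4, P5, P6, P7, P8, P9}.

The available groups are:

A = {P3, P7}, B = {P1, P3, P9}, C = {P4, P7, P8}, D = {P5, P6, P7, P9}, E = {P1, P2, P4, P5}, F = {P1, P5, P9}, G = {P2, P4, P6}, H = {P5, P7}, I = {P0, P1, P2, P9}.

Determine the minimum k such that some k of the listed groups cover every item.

4

Take {B, C, D, I}. Their union is {P0, P1, P2, P3, P4, P5, P6, P7, P8, P9}, which is all 10 items.
No 3 of the 9 groups cover everything (all 84 combinations miss at least one item), so 4 is optimal.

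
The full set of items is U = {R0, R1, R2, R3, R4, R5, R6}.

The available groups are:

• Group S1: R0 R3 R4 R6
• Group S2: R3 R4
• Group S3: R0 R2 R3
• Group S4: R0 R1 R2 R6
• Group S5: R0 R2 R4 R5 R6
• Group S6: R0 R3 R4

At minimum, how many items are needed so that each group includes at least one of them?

H = {R2, R3} meets every group (each contains at least one member of H), and |H| = 2.
The groups S2, S4 are pairwise disjoint, so any hitting set needs a separate item for each — at least 2. Hence 2 is optimal.

2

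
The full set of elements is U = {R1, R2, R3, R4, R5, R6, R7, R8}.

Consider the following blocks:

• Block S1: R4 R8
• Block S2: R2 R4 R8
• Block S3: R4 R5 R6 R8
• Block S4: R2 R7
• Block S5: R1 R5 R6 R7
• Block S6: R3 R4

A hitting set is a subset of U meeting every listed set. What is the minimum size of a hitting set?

2

The 2 elements {R4, R7} hit every block.
The blocks S3, S4 are pairwise disjoint, so any hitting set needs a separate element for each — at least 2. Hence 2 is optimal.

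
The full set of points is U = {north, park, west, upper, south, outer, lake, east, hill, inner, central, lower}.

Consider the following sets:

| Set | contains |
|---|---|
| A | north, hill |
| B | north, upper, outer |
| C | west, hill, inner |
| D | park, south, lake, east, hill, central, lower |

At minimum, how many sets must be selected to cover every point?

Take {B, C, D}. Their union is {north, park, west, upper, south, outer, lake, east, hill, inner, central, lower}, which is all 12 points.
Only D contains park, so D is forced; the remaining 5 points need at least 2 more sets (each remaining set adds at most 3) — so at least 3 sets are needed, and 3 is optimal.

3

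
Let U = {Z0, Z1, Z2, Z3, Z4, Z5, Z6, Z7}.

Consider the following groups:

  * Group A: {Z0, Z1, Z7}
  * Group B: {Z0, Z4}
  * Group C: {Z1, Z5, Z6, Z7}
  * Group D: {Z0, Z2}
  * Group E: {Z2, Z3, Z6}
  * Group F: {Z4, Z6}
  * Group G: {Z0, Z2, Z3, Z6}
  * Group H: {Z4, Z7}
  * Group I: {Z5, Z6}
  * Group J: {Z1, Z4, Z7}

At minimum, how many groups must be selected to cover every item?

G, I, and J cover everything between them: the union {Z0, Z1, Z2, Z3, Z4, Z5, Z6, Z7} is all of U.
No 2 of the 10 groups cover everything (all 45 combinations miss at least one item), so 3 is optimal.

3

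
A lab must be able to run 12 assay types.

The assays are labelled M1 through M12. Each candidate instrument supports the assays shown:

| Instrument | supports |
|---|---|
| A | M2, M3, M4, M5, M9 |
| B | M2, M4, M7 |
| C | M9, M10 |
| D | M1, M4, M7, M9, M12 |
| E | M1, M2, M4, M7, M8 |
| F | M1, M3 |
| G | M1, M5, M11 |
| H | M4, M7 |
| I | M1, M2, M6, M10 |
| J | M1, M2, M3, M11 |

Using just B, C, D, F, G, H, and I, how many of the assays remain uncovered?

1

Union of B, C, D, F, G, H, I = {M1, M2, M3, M4, M5, M6, M7, M9, M10, M11, M12}.
Not covered: M8 — 1 assay.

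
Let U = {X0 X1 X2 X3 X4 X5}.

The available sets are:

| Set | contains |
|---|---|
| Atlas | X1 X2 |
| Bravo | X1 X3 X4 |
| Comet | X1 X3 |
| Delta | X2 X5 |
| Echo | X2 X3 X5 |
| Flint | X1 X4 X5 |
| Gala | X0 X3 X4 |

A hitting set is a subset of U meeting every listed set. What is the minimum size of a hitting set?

3

The 3 items {X2, X3, X5} hit every set.
No choice of 2 items meets every set, so 3 is the minimum.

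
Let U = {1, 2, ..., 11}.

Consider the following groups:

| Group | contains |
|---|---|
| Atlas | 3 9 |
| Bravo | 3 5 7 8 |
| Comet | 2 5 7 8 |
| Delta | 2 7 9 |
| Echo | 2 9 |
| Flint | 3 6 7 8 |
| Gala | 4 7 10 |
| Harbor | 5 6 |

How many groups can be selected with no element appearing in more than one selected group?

3

Atlas, Gala, Harbor are pairwise disjoint (Atlas={3,9}; Gala={4,7,10}; Harbor={5,6}).
Every remaining group overlaps one of these, and no 4 of the listed groups are pairwise disjoint, so 3 is the maximum.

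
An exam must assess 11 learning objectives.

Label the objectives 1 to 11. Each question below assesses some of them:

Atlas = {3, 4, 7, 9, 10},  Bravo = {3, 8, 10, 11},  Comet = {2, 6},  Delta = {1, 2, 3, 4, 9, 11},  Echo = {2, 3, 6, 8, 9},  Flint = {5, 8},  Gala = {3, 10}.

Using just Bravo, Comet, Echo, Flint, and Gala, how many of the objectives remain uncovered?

3

Union of Bravo, Comet, Echo, Flint, Gala = {2, 3, 5, 6, 8, 9, 10, 11}.
Not covered: 1, 4, 7 — 3 objectives.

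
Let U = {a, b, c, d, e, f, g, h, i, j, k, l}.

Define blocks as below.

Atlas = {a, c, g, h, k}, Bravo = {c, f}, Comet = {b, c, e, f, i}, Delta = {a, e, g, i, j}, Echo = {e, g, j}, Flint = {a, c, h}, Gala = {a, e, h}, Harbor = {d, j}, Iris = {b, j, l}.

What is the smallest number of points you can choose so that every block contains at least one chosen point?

The 3 points {a, c, j} hit every block.
The blocks Bravo, Gala, Iris are pairwise disjoint, so any hitting set needs a separate point for each — at least 3. Hence 3 is optimal.

3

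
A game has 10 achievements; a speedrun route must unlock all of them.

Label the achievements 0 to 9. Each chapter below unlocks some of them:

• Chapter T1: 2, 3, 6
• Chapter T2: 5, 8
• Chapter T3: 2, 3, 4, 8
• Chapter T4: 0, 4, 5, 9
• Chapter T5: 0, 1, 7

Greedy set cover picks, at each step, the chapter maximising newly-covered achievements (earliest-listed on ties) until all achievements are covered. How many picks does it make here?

4

Greedy: pick T3 (covers 4 new) → pick T4 (covers 3 new) → pick T5 (covers 2 new) → pick T1 (covers 1 new). Total picks: 4.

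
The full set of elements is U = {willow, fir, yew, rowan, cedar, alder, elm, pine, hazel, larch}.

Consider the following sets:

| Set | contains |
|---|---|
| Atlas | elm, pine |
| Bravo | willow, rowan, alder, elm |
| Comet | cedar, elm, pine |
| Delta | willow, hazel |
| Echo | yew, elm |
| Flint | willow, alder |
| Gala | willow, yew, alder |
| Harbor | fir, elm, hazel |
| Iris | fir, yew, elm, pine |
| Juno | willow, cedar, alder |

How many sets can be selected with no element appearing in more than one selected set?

Harbor, Juno are pairwise disjoint (Harbor={fir,elm,hazel}; Juno={willow,cedar,alder}).
Every remaining set overlaps one of these, and no 3 of the listed sets are pairwise disjoint, so 2 is the maximum.

2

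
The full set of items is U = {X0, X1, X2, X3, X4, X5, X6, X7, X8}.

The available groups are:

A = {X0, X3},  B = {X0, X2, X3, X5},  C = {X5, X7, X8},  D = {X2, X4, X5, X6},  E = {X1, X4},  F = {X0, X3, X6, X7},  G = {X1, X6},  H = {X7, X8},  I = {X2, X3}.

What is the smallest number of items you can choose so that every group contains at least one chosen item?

4

Take T = {X0, X1, X2, X8}. Each listed group contains at least one of these, so T is a hitting set of size 4.
No choice of 3 items meets every group, so 4 is the minimum.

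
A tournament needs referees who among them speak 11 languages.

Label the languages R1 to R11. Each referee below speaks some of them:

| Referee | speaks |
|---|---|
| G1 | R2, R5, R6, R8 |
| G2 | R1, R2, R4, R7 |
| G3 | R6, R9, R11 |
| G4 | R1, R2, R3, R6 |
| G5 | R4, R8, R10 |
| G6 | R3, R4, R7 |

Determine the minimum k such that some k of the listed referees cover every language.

G1 and G2 and G3 and G5 and G6 together: G1 ∪ G2 ∪ G3 ∪ G5 ∪ G6 = {R1, R2, R3, R4, R5, R6, R7, R8, R9, R10, R11} — every language is covered.
No 4 of the 6 referees cover everything (all 15 combinations miss at least one language), so 5 is optimal.

5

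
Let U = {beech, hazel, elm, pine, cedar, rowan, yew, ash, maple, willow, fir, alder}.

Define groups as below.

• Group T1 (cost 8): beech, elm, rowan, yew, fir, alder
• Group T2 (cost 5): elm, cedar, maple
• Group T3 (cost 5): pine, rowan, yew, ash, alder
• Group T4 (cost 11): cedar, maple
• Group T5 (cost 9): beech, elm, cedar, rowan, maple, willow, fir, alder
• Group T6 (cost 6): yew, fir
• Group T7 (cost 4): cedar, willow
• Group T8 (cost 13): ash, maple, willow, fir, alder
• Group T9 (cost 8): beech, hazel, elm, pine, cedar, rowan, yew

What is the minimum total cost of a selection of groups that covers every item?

T8, T9 together cover every item (T8 ∪ T9 = {beech, hazel, elm, pine, cedar, rowan, yew, ash, maple, willow, fir, alder}); total cost 13 + 8 = 21.
The greedy pick T3, T5, T9 costs 22; no covering selection beats 21.

21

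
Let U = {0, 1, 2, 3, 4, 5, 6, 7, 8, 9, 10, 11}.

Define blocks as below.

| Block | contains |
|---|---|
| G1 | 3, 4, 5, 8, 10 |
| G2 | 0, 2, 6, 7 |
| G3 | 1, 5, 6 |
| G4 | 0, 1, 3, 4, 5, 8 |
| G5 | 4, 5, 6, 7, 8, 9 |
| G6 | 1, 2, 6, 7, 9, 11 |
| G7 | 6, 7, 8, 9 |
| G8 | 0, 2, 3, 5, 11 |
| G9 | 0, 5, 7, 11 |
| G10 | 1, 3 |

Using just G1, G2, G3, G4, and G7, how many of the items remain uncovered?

Union of G1, G2, G3, G4, G7 = {0, 1, 2, 3, 4, 5, 6, 7, 8, 9, 10}.
Not covered: 11 — 1 item.

1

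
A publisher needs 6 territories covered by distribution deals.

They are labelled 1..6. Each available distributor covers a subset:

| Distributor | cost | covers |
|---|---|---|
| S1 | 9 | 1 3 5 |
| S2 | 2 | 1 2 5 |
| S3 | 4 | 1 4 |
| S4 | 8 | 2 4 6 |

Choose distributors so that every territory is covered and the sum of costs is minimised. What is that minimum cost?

17

S1, S4 together cover every territory (S1 ∪ S4 = {1, 2, 3, 4, 5, 6}); total cost 9 + 8 = 17.
The greedy pick S2, S3, S4, S1 costs 23; no covering selection beats 17.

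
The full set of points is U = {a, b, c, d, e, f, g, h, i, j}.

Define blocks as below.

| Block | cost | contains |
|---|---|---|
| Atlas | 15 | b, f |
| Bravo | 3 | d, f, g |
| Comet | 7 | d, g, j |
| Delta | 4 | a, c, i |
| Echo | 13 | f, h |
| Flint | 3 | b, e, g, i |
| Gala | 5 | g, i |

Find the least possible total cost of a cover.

Comet, Delta, Echo, Flint together cover every point (Comet ∪ Delta ∪ Echo ∪ Flint = {a, b, c, d, e, f, g, h, i, j}); total cost 7 + 4 + 13 + 3 = 27.
The greedy pick Flint, Bravo, Delta, Comet, Echo costs 30; no covering selection beats 27.

27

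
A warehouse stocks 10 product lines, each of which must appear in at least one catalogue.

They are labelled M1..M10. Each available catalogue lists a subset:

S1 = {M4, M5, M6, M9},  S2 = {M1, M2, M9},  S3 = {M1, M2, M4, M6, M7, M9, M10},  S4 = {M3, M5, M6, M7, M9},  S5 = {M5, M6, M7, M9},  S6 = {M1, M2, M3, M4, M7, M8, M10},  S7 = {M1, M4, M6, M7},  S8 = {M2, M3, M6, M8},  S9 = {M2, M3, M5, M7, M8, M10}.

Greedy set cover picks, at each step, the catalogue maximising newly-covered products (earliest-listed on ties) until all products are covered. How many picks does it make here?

Greedy: pick S3 (covers 7 new) → pick S9 (covers 3 new). Total picks: 2.

2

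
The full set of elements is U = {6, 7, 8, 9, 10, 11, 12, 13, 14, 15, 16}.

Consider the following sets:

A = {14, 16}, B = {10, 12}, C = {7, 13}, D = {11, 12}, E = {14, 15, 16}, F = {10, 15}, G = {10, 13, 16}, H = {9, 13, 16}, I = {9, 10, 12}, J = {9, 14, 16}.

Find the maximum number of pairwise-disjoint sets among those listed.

C, D, F, J are pairwise disjoint (C={7,13}; D={11,12}; F={10,15}; J={9,14,16}).
Every remaining set overlaps one of these, and no 5 of the listed sets are pairwise disjoint, so 4 is the maximum.

4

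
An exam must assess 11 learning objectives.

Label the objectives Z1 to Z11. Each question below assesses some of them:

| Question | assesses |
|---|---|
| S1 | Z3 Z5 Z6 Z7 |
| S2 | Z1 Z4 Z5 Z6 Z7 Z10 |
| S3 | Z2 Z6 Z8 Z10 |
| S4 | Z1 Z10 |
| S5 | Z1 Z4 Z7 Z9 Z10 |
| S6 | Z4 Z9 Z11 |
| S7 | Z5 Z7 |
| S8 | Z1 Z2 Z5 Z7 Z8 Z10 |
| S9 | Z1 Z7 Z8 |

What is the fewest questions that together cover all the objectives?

S1 and S6 and S8 together: S1 ∪ S6 ∪ S8 = {Z1, Z2, Z3, Z4, Z5, Z6, Z7, Z8, Z9, Z10, Z11} — every objective is covered.
Only S1 contains Z3, so S1 is forced; the remaining 7 objectives need at least 2 more questions (each remaining question adds at most 4) — so at least 3 questions are needed, and 3 is optimal.

3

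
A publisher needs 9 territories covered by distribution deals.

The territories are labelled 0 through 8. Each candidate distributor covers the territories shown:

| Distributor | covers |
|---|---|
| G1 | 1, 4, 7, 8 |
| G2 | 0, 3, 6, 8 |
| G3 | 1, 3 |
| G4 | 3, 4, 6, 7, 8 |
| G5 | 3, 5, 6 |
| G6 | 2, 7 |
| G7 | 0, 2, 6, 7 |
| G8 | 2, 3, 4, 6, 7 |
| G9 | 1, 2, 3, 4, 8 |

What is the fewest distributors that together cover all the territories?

3

G5 and G7 and G9 together: G5 ∪ G7 ∪ G9 = {0, 1, 2, 3, 4, 5, 6, 7, 8} — every territory is covered.
Only G5 contains 5, so G5 is forced; the remaining 6 territories need at least 2 more distributors (each remaining distributor adds at most 4) — so at least 3 distributors are needed, and 3 is optimal.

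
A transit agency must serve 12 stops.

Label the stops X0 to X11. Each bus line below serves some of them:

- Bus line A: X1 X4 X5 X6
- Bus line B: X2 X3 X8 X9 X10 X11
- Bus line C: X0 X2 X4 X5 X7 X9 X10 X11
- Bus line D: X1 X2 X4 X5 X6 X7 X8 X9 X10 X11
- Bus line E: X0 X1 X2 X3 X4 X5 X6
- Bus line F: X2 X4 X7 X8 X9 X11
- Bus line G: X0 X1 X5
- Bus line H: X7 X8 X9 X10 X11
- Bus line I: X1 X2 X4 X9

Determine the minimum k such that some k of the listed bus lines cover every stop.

2

Take {D, E}. Their union is {X0, X1, X2, X3, X4, X5, X6, X7, X8, X9, X10, X11}, which is all 12 stops.
No single bus line has all 12 stops (the largest, D, has 10), so 2 is optimal.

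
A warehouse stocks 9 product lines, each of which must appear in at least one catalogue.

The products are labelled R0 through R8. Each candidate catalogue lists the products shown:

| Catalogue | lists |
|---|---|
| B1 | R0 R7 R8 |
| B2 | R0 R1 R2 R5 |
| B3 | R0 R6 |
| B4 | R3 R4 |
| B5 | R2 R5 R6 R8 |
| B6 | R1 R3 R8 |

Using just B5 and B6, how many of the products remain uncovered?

3

Union of B5, B6 = {R1, R2, R3, R5, R6, R8}.
Not covered: R0, R4, R7 — 3 products.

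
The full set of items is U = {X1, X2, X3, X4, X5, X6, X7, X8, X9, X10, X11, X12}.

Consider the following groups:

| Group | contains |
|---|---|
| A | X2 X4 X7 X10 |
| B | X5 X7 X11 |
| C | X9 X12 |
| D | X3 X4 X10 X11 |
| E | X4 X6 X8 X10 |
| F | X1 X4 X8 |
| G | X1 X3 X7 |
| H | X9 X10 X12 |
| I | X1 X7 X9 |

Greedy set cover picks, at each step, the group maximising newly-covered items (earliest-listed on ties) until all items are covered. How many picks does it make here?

5

Greedy: pick A (covers 4 new) → pick B (covers 2 new) → pick C (covers 2 new) → pick E (covers 2 new) → pick G (covers 2 new). Total picks: 5.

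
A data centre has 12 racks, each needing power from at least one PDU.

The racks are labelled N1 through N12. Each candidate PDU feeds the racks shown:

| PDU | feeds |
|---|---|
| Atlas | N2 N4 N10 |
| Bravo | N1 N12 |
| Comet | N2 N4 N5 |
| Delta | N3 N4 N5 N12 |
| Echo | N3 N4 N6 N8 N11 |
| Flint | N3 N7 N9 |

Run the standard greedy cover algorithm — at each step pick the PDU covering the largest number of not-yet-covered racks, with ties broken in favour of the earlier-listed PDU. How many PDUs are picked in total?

5

Greedy: pick Echo (covers 5 new) → pick Atlas (covers 2 new) → pick Bravo (covers 2 new) → pick Flint (covers 2 new) → pick Comet (covers 1 new). Total picks: 5.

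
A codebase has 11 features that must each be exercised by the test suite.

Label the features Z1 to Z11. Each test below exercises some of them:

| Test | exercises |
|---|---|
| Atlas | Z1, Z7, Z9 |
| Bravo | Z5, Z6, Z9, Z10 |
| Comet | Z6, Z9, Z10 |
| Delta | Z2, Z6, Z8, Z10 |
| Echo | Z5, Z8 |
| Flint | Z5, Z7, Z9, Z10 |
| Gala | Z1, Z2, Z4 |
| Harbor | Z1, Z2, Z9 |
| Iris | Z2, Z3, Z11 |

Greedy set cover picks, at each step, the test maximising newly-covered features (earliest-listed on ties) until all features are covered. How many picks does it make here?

Greedy: pick Bravo (covers 4 new) → pick Gala (covers 3 new) → pick Iris (covers 2 new) → pick Atlas (covers 1 new) → pick Delta (covers 1 new). Total picks: 5.
(The true minimum cover uses only 4 tests, so greedy is not optimal here.)

5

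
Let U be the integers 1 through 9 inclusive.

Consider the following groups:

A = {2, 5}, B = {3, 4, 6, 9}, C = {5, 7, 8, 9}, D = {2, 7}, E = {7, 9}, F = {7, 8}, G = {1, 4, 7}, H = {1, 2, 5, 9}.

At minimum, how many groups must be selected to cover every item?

3

B and F and H together: B ∪ F ∪ H = {1, 2, 3, 4, 5, 6, 7, 8, 9} — every item is covered.
Each group has at most 4 items, and 2·4 = 8 < 9 — so at least 3 groups are needed, and 3 is optimal.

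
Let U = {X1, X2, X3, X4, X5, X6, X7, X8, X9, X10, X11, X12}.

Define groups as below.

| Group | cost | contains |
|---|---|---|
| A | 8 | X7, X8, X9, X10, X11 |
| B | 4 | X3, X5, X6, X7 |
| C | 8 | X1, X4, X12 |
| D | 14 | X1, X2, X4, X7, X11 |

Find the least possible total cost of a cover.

A, B, C, D together cover every element (A ∪ B ∪ C ∪ D = {X1, X2, X3, X4, X5, X6, X7, X8, X9, X10, X11, X12}); total cost 8 + 4 + 8 + 14 = 34.
No covering selection has total cost below 34.

34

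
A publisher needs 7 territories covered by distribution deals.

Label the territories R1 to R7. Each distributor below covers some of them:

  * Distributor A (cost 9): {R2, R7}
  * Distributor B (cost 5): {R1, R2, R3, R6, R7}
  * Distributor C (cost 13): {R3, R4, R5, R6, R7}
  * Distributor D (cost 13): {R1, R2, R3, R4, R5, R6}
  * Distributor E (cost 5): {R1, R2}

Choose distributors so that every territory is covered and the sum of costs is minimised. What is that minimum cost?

18

B, C together cover every territory (B ∪ C = {R1, R2, R3, R4, R5, R6, R7}); total cost 5 + 13 = 18.
No covering selection has total cost below 18.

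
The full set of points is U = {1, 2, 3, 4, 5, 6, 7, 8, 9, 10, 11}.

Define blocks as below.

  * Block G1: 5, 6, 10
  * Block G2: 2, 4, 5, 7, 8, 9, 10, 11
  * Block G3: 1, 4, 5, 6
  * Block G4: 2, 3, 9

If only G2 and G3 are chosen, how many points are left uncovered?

1

Union of G2, G3 = {1, 2, 4, 5, 6, 7, 8, 9, 10, 11}.
Not covered: 3 — 1 point.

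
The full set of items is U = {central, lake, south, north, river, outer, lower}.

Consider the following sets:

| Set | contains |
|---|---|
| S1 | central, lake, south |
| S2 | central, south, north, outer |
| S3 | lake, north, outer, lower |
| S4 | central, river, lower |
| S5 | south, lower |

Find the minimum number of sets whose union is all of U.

S2 and S3 and S4 together: S2 ∪ S3 ∪ S4 = {central, lake, south, north, river, outer, lower} — every item is covered.
Only S4 contains river, so S4 is forced; the remaining 4 items need at least 2 more sets (each remaining set adds at most 3) — so at least 3 sets are needed, and 3 is optimal.

3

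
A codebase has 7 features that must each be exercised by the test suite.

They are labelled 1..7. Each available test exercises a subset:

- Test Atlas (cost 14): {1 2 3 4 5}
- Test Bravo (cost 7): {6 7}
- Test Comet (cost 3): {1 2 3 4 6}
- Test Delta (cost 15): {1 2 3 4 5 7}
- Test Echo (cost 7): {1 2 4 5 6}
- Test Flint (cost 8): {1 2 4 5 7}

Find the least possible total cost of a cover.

11

Comet, Flint together cover every feature (Comet ∪ Flint = {1, 2, 3, 4, 5, 6, 7}); total cost 3 + 8 = 11.
No covering selection has total cost below 11.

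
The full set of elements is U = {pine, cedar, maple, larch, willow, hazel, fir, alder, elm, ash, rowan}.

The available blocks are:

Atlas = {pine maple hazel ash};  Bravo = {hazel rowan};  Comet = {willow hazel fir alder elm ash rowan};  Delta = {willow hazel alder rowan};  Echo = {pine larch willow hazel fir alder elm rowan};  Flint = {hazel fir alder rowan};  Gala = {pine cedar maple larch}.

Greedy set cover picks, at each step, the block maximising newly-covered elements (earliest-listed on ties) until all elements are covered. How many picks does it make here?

3

Greedy: pick Echo (covers 8 new) → pick Atlas (covers 2 new) → pick Gala (covers 1 new). Total picks: 3.
(The true minimum cover uses only 2 blocks, so greedy is not optimal here.)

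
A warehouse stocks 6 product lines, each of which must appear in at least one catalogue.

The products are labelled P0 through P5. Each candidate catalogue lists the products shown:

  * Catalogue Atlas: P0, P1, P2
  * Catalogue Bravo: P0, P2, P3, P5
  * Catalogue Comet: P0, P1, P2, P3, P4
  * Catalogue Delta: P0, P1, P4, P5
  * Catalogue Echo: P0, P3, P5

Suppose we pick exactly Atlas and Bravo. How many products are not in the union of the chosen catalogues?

1

Union of Atlas, Bravo = {P0, P1, P2, P3, P5}.
Not covered: P4 — 1 product.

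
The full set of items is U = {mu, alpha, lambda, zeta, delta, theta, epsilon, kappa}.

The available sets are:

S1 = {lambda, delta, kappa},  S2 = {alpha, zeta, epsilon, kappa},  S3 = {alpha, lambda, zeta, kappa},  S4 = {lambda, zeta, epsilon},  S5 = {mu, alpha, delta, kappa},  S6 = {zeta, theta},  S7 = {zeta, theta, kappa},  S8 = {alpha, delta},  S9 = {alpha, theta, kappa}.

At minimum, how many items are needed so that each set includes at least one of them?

H = {alpha, zeta, kappa} meets every set (each contains at least one member of H), and |H| = 3.
No choice of 2 items meets every set, so 3 is the minimum.

3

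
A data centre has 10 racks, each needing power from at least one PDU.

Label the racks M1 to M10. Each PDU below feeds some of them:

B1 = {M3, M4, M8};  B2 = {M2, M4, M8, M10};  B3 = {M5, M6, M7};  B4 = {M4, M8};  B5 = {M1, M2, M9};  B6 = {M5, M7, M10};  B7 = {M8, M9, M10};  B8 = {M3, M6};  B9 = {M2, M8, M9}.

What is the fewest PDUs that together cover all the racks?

Take {B1, B3, B5, B6}. Their union is {M1, M2, M3, M4, M5, M6, M7, M8, M9, M10}, which is all 10 racks.
Only B5 contains M1, so B5 is forced; the remaining 7 racks need at least 3 more PDUs (each remaining PDU adds at most 3) — so at least 4 PDUs are needed, and 4 is optimal.

4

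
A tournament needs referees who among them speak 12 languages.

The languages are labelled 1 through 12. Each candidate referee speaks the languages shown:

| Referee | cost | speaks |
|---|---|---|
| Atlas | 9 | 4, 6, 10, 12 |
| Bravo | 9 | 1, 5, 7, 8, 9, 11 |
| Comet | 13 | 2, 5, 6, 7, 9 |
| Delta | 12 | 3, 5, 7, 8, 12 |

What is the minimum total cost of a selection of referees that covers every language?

43

Atlas, Bravo, Comet, Delta together cover every language (Atlas ∪ Bravo ∪ Comet ∪ Delta = {1, 2, 3, 4, 5, 6, 7, 8, 9, 10, 11, 12}); total cost 9 + 9 + 13 + 12 = 43.
No covering selection has total cost below 43.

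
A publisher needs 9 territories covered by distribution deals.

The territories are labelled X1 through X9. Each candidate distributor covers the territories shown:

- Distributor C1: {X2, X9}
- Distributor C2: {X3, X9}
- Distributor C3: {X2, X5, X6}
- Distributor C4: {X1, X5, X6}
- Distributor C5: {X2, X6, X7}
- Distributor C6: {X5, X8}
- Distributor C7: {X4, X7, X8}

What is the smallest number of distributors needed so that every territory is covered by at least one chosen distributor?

4

Take {C1, C2, C4, C7}. Their union is {X1, X2, X3, X4, X5, X6, X7, X8, X9}, which is all 9 territories.
Only C2 contains X3, so C2 is forced; the remaining 7 territories need at least 3 more distributors (each remaining distributor adds at most 3) — so at least 4 distributors are needed, and 4 is optimal.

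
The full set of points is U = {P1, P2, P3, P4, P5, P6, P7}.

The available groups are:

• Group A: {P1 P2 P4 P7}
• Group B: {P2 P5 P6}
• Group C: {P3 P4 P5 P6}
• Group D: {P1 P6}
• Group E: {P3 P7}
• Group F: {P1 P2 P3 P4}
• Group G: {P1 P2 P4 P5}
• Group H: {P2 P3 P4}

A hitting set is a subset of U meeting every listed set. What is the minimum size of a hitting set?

3

T = {P4, P6, P7} meets every group (each contains at least one member of T), and |T| = 3.
No choice of 2 points meets every group, so 3 is the minimum.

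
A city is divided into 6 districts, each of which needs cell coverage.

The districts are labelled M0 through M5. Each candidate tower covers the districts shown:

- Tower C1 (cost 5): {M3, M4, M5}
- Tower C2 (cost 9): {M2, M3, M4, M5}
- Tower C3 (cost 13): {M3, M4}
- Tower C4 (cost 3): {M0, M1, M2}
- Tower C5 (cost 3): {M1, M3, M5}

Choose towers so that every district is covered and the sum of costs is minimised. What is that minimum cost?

C1, C4 together cover every district (C1 ∪ C4 = {M0, M1, M2, M3, M4, M5}); total cost 5 + 3 = 8.
The greedy pick C4, C5, C1 costs 11; no covering selection beats 8.

8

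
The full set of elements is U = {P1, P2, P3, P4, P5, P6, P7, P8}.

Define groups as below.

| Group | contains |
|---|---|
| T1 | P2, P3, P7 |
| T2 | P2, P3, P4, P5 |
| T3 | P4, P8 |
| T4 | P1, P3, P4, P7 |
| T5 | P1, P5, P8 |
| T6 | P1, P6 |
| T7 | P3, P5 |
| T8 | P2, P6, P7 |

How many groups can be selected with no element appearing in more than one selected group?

3

T1, T3, T6 are pairwise disjoint (T1={P2,P3,P7}; T3={P4,P8}; T6={P1,P6}).
Every remaining group overlaps one of these, and no 4 of the listed groups are pairwise disjoint, so 3 is the maximum.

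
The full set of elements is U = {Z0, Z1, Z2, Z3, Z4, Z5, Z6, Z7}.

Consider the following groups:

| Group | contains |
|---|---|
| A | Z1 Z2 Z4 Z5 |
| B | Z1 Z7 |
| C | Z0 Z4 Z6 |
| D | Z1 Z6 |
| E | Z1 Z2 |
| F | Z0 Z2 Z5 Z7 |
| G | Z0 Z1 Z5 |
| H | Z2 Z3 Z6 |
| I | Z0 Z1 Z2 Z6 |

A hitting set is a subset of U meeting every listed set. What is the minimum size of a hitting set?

The 3 elements {Z1, Z5, Z6} hit every group.
No choice of 2 elements meets every group, so 3 is the minimum.

3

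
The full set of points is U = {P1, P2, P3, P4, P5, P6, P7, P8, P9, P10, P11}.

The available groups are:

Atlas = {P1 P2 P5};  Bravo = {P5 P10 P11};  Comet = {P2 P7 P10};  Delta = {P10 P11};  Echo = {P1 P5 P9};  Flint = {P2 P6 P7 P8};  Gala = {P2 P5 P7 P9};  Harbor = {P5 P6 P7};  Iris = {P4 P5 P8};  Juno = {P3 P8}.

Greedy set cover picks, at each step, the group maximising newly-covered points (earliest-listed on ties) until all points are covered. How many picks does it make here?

5

Greedy: pick Flint (covers 4 new) → pick Bravo (covers 3 new) → pick Echo (covers 2 new) → pick Iris (covers 1 new) → pick Juno (covers 1 new). Total picks: 5.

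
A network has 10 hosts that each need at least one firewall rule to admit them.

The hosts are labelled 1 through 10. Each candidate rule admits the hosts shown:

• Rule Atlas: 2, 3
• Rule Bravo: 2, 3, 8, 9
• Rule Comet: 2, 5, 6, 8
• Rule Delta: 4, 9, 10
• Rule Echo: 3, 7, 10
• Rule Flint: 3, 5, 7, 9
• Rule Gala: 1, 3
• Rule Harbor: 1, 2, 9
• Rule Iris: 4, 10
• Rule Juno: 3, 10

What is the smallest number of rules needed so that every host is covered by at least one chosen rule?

4

Take {Comet, Delta, Flint, Gala}. Their union is {1, 2, 3, 4, 5, 6, 7, 8, 9, 10}, which is all 10 hosts.
No 3 of the 10 rules cover everything (all 120 combinations miss at least one host), so 4 is optimal.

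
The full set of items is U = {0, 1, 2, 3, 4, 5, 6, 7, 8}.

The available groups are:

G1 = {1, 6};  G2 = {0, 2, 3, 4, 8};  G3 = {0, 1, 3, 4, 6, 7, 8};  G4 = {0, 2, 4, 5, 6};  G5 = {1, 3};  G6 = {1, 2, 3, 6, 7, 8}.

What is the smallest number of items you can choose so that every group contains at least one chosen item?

H = {3, 6} meets every group (each contains at least one member of H), and |H| = 2.
The groups G1, G2 are pairwise disjoint, so any hitting set needs a separate item for each — at least 2. Hence 2 is optimal.

2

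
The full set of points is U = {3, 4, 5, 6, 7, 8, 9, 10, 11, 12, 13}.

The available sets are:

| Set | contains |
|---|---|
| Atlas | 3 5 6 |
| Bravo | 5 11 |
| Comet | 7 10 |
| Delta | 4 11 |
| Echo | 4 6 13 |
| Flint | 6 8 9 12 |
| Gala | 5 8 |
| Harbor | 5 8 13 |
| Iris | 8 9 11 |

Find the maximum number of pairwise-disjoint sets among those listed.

3

Comet, Delta, Harbor are pairwise disjoint (Comet={7,10}; Delta={4,11}; Harbor={5,8,13}).
Every remaining set overlaps one of these, and no 4 of the listed sets are pairwise disjoint, so 3 is the maximum.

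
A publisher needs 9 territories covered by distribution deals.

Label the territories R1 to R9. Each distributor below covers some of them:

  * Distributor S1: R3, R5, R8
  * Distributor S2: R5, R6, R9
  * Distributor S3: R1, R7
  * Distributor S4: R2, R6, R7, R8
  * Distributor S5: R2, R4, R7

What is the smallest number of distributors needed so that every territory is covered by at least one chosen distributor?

Take {S1, S2, S3, S5}. Their union is {R1, R2, R3, R4, R5, R6, R7, R8, R9}, which is all 9 territories.
Only S3 contains R1, so S3 is forced; the remaining 7 territories need at least 3 more distributors (each remaining distributor adds at most 3) — so at least 4 distributors are needed, and 4 is optimal.

4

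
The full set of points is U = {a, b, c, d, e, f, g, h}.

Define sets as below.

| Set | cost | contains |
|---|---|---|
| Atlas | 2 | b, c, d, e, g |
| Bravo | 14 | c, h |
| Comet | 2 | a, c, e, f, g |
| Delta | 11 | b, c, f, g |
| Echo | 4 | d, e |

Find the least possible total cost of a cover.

Atlas, Bravo, Comet together cover every point (Atlas ∪ Bravo ∪ Comet = {a, b, c, d, e, f, g, h}); total cost 2 + 14 + 2 = 18.
No covering selection has total cost below 18.

18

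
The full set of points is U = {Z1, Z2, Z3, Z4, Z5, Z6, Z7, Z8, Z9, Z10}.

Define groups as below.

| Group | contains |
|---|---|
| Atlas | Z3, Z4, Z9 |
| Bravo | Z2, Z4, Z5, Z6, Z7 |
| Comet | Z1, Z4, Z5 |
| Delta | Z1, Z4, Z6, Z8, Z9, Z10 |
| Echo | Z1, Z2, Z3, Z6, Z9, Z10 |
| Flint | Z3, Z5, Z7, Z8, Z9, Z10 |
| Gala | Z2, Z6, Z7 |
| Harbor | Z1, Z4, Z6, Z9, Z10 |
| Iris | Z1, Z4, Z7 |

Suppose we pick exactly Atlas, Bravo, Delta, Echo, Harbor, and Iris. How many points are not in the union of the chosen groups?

0

Union of Atlas, Bravo, Delta, Echo, Harbor, Iris = {Z1, Z2, Z3, Z4, Z5, Z6, Z7, Z8, Z9, Z10} — that's every point, so 0 are uncovered.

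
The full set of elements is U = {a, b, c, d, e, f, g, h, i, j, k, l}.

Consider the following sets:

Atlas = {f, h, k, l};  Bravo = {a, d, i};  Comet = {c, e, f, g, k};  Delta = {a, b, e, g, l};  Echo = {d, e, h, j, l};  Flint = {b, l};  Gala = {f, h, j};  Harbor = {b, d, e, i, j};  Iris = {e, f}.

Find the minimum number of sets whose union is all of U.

Bravo, Comet, Delta, and Echo cover everything between them: the union {a, b, c, d, e, f, g, h, i, j, k, l} is all of U.
No 3 of the 9 sets cover everything (all 84 combinations miss at least one element), so 4 is optimal.

4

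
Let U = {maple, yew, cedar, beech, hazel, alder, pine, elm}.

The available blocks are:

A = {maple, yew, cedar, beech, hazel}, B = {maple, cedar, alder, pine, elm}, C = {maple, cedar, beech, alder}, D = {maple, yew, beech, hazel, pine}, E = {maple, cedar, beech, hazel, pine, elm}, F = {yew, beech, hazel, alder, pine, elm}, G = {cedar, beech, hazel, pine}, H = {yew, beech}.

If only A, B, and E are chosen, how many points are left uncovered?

Union of A, B, E = {maple, yew, cedar, beech, hazel, alder, pine, elm} — that's every point, so 0 are uncovered.

0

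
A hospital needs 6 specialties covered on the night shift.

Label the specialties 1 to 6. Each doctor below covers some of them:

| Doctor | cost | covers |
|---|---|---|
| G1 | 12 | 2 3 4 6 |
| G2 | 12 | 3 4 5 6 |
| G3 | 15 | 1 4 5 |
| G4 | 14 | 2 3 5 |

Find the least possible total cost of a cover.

27

G1, G3 together cover every specialty (G1 ∪ G3 = {1, 2, 3, 4, 5, 6}); total cost 12 + 15 = 27.
No covering selection has total cost below 27.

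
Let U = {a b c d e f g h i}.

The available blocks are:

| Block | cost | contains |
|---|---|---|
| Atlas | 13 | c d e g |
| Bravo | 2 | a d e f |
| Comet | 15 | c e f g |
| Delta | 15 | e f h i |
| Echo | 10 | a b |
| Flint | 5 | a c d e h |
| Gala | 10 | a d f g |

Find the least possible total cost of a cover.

38

Atlas, Delta, Echo together cover every point (Atlas ∪ Delta ∪ Echo = {a, b, c, d, e, f, g, h, i}); total cost 13 + 15 + 10 = 38.
The greedy pick Bravo, Flint, Echo, Gala, Delta costs 42; no covering selection beats 38.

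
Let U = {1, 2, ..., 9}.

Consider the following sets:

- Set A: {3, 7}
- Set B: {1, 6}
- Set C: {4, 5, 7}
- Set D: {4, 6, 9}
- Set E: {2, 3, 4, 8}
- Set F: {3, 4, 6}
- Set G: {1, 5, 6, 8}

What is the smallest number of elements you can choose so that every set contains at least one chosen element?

3

The 3 elements {1, 4, 7} hit every set.
No choice of 2 elements meets every set, so 3 is the minimum.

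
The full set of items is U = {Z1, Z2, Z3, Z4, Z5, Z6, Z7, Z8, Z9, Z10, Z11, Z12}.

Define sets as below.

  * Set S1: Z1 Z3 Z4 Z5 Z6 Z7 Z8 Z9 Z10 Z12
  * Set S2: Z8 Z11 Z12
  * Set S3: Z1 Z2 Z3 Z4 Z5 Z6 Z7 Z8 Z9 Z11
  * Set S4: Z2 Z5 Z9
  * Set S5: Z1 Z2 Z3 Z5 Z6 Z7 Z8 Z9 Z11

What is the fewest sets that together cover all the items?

Take {S1, S5}. Their union is {Z1, Z2, Z3, Z4, Z5, Z6, Z7, Z8, Z9, Z10, Z11, Z12}, which is all 12 items.
No single set has all 12 items (the largest, S1, has 10), so 2 is optimal.

2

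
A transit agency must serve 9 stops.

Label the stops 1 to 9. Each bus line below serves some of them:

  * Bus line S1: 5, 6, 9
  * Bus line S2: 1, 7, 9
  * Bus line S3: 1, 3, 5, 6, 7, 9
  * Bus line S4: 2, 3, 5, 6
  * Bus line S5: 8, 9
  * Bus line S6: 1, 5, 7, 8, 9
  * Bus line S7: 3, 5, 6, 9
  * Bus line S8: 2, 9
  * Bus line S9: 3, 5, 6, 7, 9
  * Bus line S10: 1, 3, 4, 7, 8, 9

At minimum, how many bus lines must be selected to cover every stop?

2

S4 and S10 together: S4 ∪ S10 = {1, 2, 3, 4, 5, 6, 7, 8, 9} — every stop is covered.
No single bus line has all 9 stops (the largest, S3, has 6), so 2 is optimal.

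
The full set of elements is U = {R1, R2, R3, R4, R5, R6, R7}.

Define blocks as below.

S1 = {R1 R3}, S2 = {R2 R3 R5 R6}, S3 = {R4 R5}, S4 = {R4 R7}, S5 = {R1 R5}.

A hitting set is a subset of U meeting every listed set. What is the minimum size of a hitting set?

The 3 elements {R1, R3, R4} hit every block.
No choice of 2 elements meets every block, so 3 is the minimum.

3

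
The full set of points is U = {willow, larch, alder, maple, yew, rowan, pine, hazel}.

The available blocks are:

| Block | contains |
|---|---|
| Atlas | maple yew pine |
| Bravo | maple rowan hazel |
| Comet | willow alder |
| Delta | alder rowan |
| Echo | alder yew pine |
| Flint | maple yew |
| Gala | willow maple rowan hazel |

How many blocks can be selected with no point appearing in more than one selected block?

Comet, Flint are pairwise disjoint (Comet={willow,alder}; Flint={maple,yew}).
Every remaining block overlaps one of these, and no 3 of the listed blocks are pairwise disjoint, so 2 is the maximum.

2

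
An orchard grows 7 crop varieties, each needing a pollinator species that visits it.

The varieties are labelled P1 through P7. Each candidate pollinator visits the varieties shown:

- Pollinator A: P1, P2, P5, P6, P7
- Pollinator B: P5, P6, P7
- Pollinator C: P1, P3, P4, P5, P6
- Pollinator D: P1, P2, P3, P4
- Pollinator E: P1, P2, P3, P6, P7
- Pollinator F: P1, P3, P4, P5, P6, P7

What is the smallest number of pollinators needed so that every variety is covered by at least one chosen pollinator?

2

A and D together: A ∪ D = {P1, P2, P3, P4, P5, P6, P7} — every variety is covered.
No single pollinator has all 7 varieties (the largest, F, has 6), so 2 is optimal.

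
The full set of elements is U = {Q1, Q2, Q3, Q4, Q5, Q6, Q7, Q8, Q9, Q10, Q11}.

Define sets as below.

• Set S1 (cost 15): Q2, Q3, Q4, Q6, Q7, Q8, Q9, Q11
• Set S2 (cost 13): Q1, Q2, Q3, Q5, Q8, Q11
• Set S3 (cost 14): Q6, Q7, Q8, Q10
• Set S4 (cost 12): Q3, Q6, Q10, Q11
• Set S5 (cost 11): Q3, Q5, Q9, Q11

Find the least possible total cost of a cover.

40

S1, S2, S4 together cover every element (S1 ∪ S2 ∪ S4 = {Q1, Q2, Q3, Q4, Q5, Q6, Q7, Q8, Q9, Q10, Q11}); total cost 15 + 13 + 12 = 40.
No covering selection has total cost below 40.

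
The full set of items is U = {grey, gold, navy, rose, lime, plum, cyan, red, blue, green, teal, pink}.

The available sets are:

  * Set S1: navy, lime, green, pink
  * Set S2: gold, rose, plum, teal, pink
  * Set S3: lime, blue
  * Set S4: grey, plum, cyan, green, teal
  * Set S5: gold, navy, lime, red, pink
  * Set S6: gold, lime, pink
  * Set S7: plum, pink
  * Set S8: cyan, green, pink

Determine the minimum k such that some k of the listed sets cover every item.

4

S2, S3, S4, and S5 cover everything between them: the union {grey, gold, navy, rose, lime, plum, cyan, red, blue, green, teal, pink} is all of U.
Only S2 contains rose, so S2 is forced; the remaining 7 items need at least 3 more sets (each remaining set adds at most 3) — so at least 4 sets are needed, and 4 is optimal.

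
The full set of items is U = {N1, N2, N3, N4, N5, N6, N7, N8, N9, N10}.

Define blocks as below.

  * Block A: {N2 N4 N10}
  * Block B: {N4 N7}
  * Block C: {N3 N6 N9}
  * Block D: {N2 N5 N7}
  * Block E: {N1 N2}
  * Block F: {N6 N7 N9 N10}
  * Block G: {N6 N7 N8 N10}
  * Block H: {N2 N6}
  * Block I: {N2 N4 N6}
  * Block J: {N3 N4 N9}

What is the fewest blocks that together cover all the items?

4

D, E, G, and J cover everything between them: the union {N1, N2, N3, N4, N5, N6, N7, N8, N9, N10} is all of U.
Only D contains N5, so D is forced; the remaining 7 items need at least 3 more blocks (each remaining block adds at most 3) — so at least 4 blocks are needed, and 4 is optimal.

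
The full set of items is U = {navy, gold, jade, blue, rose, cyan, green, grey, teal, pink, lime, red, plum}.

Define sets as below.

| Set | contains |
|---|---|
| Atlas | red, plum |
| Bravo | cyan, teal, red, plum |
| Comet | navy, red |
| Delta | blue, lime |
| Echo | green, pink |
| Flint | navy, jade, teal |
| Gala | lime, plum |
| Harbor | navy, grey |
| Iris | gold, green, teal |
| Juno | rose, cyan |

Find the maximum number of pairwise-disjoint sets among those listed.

Atlas, Delta, Echo, Flint, Juno are pairwise disjoint (Atlas={red,plum}; Delta={blue,lime}; Echo={green,pink}; Flint={navy,jade,teal}; Juno={rose,cyan}).
Every remaining set overlaps one of these, and no 6 of the listed sets are pairwise disjoint, so 5 is the maximum.

5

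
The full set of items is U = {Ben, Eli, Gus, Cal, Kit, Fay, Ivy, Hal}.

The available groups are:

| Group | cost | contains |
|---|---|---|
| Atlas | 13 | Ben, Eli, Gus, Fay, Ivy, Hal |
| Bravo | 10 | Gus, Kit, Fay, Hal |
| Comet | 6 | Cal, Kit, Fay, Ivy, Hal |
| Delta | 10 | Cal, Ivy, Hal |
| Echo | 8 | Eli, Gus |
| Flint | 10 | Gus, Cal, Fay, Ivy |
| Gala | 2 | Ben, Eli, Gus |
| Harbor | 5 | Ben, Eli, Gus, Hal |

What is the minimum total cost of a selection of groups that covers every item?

Comet, Gala together cover every item (Comet ∪ Gala = {Ben, Eli, Gus, Cal, Kit, Fay, Ivy, Hal}); total cost 6 + 2 = 8.
No covering selection has total cost below 8.

8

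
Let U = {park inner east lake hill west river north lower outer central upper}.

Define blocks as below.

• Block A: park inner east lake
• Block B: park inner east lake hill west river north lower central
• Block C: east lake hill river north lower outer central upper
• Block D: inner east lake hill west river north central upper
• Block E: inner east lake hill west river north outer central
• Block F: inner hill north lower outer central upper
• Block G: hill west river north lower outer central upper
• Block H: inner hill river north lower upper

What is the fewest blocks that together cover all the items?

Take {A, G}. Their union is {park, inner, east, lake, hill, west, river, north, lower, outer, central, upper}, which is all 12 items.
No single block has all 12 items (the largest, B, has 10), so 2 is optimal.

2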